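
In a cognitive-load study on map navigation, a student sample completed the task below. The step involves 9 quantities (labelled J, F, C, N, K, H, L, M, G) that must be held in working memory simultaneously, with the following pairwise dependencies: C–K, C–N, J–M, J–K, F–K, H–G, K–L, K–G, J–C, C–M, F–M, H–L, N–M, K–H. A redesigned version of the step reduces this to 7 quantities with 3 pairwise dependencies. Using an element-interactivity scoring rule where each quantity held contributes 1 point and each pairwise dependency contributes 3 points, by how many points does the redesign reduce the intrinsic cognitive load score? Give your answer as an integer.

35

Original: 9 × 1 + 14 × 3 = 9 + 42 = 51.
Redesigned: 7 × 1 + 3 × 3 = 7 + 9 = 16.
Reduction = 51 − 16 = 35.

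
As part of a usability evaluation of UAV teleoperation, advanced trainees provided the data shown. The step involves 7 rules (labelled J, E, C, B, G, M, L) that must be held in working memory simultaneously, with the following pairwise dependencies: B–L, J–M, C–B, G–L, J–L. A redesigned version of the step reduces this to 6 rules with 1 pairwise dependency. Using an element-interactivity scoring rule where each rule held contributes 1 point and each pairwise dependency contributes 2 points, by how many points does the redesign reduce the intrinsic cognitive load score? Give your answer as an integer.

Original: 7 × 1 + 5 × 2 = 7 + 10 = 17.
Redesigned: 6 × 1 + 1 × 2 = 6 + 2 = 8.
Reduction = 17 − 8 = 9.

9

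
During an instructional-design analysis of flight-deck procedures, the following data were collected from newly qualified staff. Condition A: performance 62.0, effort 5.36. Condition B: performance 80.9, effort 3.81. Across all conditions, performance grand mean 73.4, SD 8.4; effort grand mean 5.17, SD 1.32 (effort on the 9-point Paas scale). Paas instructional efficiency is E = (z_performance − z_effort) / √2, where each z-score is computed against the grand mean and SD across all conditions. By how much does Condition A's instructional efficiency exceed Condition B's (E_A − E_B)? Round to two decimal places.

Condition A: z_P = (62.0 − 73.4)/8.4 = -1.3571; z_E = (5.36 − 5.17)/1.32 = 0.1439; E_A = (-1.3571 − 0.1439)/√2 = -1.0614.
Condition B: z_P = (80.9 − 73.4)/8.4 = 0.8929; z_E = (3.81 − 5.17)/1.32 = -1.0303; E_B = (0.8929 − (-1.0303))/√2 = 1.3599.
E_A − E_B = -1.0614 − 1.3599 = -2.4213 ≈ -2.42.

-2.42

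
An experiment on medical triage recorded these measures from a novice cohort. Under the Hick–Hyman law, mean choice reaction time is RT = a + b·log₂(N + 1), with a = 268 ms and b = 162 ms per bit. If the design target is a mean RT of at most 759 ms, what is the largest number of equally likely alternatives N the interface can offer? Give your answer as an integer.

7

Set 268 + 162·log₂(N + 1) ≤ 759.
log₂(N + 1) ≤ (759 − 268) / 162 = 3.0309.
N + 1 ≤ 2^3.0309 = 8.1732.
N ≤ 7.1732, so the largest integer N is 7.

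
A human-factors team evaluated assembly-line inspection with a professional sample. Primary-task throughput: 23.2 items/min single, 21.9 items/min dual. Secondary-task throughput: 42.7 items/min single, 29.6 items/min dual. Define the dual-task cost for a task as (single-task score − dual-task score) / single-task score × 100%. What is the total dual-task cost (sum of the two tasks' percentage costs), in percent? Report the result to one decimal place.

36.3

Primary cost = (23.2 − 21.9) / 23.2 × 100% = 5.6034%.
Secondary cost = (42.7 − 29.6) / 42.7 × 100% = 30.6792%.
Total = 5.6034% + 30.6792% = 36.2826% ≈ 36.3%.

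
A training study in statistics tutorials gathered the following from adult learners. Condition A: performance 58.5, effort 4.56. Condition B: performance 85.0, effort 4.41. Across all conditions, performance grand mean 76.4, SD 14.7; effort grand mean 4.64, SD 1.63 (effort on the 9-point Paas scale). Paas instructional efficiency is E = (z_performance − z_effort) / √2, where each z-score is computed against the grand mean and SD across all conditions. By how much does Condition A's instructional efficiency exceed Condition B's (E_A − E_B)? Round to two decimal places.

Condition A: z_P = (58.5 − 76.4)/14.7 = -1.2177; z_E = (4.56 − 4.64)/1.63 = -0.0491; E_A = (-1.2177 − (-0.0491))/√2 = -0.8263.
Condition B: z_P = (85.0 − 76.4)/14.7 = 0.5850; z_E = (4.41 − 4.64)/1.63 = -0.1411; E_B = (0.5850 − (-0.1411))/√2 = 0.5134.
E_A − E_B = -0.8263 − 0.5134 = -1.3397 ≈ -1.34.

-1.34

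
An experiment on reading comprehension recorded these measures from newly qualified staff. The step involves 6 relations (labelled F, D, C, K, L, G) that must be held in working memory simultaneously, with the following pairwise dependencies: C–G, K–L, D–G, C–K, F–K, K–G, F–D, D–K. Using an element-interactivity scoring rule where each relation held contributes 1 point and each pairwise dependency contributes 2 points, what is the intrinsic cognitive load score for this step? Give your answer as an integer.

Count of relations held simultaneously: 6.
Count of pairwise dependencies listed: 8.
Element contribution: 6 × 1 = 6.
Interaction contribution: 8 × 2 = 16.
Intrinsic load = 6 + 16 = 22.

22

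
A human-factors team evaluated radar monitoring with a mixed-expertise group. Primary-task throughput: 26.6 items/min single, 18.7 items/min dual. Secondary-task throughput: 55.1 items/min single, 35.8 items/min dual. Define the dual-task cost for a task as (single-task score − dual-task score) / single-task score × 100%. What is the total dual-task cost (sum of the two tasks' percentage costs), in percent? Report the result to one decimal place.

64.7

Primary cost = (26.6 − 18.7) / 26.6 × 100% = 29.6992%.
Secondary cost = (55.1 − 35.8) / 55.1 × 100% = 35.0272%.
Total = 29.6992% + 35.0272% = 64.7264% ≈ 64.7%.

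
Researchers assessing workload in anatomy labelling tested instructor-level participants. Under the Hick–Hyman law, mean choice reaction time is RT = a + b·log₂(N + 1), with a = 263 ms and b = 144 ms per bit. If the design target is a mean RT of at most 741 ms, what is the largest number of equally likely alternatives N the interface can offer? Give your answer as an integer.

8

Set 263 + 144·log₂(N + 1) ≤ 741.
log₂(N + 1) ≤ (741 − 263) / 144 = 3.3194.
N + 1 ≤ 2^3.3194 = 9.9825.
N ≤ 8.9825, so the largest integer N is 8.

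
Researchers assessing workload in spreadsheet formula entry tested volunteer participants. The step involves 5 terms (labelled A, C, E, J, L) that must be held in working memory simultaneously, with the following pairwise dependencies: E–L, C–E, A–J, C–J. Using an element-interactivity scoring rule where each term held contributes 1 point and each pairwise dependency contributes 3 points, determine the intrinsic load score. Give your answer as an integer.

Count of terms held simultaneously: 5.
Count of pairwise dependencies listed: 4.
Element contribution: 5 × 1 = 5.
Interaction contribution: 4 × 3 = 12.
Intrinsic load = 5 + 12 = 17.

17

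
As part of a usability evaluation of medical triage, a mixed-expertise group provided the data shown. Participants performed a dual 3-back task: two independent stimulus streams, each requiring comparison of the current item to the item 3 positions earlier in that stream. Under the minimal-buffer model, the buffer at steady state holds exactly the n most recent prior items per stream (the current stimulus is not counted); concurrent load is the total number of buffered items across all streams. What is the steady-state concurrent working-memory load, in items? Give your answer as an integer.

6

Each stream's buffer holds its 3 most recent prior items.
Two independent streams: 2 × 3 = 6 buffered items at steady state.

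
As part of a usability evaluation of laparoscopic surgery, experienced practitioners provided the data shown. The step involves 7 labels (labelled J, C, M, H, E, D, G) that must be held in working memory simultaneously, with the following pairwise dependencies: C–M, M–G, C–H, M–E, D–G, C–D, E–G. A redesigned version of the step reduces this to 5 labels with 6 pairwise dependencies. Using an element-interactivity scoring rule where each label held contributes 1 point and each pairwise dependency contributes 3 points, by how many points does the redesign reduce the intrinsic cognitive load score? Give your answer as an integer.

Original: 7 × 1 + 7 × 3 = 7 + 21 = 28.
Redesigned: 5 × 1 + 6 × 3 = 5 + 18 = 23.
Reduction = 28 − 23 = 5.

5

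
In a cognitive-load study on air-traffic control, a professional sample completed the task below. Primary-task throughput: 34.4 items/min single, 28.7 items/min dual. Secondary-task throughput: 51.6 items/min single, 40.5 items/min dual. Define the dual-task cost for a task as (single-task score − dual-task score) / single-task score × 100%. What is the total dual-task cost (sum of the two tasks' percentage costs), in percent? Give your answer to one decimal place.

Primary cost = (34.4 − 28.7) / 34.4 × 100% = 16.5698%.
Secondary cost = (51.6 − 40.5) / 51.6 × 100% = 21.5116%.
Total = 16.5698% + 21.5116% = 38.0814% ≈ 38.1%.

38.1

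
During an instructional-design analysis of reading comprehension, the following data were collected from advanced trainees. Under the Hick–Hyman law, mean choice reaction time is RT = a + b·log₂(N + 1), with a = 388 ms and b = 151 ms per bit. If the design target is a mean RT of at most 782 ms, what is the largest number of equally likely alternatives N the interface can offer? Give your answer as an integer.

Set 388 + 151·log₂(N + 1) ≤ 782.
log₂(N + 1) ≤ (782 − 388) / 151 = 2.6093.
N + 1 ≤ 2^2.6093 = 6.1021.
N ≤ 5.1021, so the largest integer N is 5.

5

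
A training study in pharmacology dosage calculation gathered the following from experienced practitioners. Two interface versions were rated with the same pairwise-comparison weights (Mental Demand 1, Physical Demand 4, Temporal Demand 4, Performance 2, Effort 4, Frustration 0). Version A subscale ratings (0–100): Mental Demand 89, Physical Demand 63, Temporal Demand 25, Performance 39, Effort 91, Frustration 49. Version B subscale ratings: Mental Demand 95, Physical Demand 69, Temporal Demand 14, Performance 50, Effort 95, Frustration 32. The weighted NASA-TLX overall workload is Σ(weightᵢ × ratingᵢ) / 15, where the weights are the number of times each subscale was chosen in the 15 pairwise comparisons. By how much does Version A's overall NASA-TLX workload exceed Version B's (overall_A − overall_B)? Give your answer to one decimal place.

Version A weighted sum = 1·89 + 4·63 + 4·25 + 2·39 + 4·91 + 0·49 = 89 + 252 + 100 + 78 + 364 + 0 = 883; overall_A = 883/15 = 58.8667.
Version B weighted sum = 1·95 + 4·69 + 4·14 + 2·50 + 4·95 + 0·32 = 95 + 276 + 56 + 100 + 380 + 0 = 907; overall_B = 907/15 = 60.4667.
Difference = 58.8667 − 60.4667 = -1.6000 ≈ -1.6.

-1.6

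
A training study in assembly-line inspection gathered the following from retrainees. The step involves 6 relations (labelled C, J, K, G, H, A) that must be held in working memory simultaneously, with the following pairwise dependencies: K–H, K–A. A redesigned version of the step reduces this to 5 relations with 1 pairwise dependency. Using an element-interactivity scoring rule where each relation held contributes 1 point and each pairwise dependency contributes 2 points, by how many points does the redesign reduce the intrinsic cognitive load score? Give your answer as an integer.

3

Original: 6 × 1 + 2 × 2 = 6 + 4 = 10.
Redesigned: 5 × 1 + 1 × 2 = 5 + 2 = 7.
Reduction = 10 − 7 = 3.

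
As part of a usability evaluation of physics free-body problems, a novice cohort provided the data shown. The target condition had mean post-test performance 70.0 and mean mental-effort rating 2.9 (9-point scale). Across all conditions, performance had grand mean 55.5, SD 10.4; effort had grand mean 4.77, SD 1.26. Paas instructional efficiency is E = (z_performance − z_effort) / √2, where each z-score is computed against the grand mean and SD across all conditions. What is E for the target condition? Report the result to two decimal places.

z_performance = (70.0 − 55.5) / 10.4 = 14.5000 / 10.4 = 1.3942.
z_effort = (2.9 − 4.77) / 1.26 = -1.8700 / 1.26 = -1.4841.
z_P − z_E = 1.3942 − (-1.4841) = 2.8783.
E = 2.8783 / √2 = 2.8783 / 1.41421 = 2.0353 ≈ 2.04.

2.04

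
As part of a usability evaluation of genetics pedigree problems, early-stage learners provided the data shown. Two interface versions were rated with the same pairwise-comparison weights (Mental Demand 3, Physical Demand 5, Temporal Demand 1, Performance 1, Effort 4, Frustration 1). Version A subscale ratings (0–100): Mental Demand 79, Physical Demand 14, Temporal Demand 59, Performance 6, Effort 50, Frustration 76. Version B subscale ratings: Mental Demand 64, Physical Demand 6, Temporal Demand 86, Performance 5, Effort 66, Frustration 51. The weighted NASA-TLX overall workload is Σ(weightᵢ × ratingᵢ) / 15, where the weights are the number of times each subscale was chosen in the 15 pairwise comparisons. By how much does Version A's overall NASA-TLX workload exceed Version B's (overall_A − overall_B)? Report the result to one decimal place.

1.3

Version A weighted sum = 3·79 + 5·14 + 1·59 + 1·6 + 4·50 + 1·76 = 237 + 70 + 59 + 6 + 200 + 76 = 648; overall_A = 648/15 = 43.2000.
Version B weighted sum = 3·64 + 5·6 + 1·86 + 1·5 + 4·66 + 1·51 = 192 + 30 + 86 + 5 + 264 + 51 = 628; overall_B = 628/15 = 41.8667.
Difference = 43.2000 − 41.8667 = 1.3333 ≈ 1.3.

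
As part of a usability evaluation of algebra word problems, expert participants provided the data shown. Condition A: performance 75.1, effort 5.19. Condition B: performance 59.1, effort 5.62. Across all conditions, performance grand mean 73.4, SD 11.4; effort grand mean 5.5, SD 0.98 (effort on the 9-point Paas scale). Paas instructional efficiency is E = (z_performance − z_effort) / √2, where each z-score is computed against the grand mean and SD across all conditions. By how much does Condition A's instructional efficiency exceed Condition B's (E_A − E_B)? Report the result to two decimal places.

Condition A: z_P = (75.1 − 73.4)/11.4 = 0.1491; z_E = (5.19 − 5.5)/0.98 = -0.3163; E_A = (0.1491 − (-0.3163))/√2 = 0.3291.
Condition B: z_P = (59.1 − 73.4)/11.4 = -1.2544; z_E = (5.62 − 5.5)/0.98 = 0.1224; E_B = (-1.2544 − 0.1224)/√2 = -0.9735.
E_A − E_B = 0.3291 − (-0.9735) = 1.3026 ≈ 1.30.

1.30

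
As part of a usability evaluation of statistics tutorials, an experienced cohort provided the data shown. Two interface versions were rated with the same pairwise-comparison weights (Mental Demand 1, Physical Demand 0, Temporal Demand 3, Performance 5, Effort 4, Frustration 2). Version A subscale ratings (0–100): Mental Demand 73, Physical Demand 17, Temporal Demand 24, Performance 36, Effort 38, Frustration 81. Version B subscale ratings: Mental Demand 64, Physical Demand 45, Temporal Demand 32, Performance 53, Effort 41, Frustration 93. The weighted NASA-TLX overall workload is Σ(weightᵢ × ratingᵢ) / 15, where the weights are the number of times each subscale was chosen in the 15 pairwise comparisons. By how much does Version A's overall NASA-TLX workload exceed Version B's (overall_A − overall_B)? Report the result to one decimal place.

Version A weighted sum = 1·73 + 0·17 + 3·24 + 5·36 + 4·38 + 2·81 = 73 + 0 + 72 + 180 + 152 + 162 = 639; overall_A = 639/15 = 42.6000.
Version B weighted sum = 1·64 + 0·45 + 3·32 + 5·53 + 4·41 + 2·93 = 64 + 0 + 96 + 265 + 164 + 186 = 775; overall_B = 775/15 = 51.6667.
Difference = 42.6000 − 51.6667 = -9.0667 ≈ -9.1.

-9.1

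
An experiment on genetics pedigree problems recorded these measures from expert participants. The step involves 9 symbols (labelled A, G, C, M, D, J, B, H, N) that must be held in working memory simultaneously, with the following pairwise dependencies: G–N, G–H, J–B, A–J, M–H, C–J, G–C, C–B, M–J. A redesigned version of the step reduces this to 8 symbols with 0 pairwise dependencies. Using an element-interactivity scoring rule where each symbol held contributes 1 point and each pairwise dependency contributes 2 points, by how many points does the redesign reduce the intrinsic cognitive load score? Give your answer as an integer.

Original: 9 × 1 + 9 × 2 = 9 + 18 = 27.
Redesigned: 8 × 1 + 0 × 2 = 8 + 0 = 8.
Reduction = 27 − 8 = 19.

19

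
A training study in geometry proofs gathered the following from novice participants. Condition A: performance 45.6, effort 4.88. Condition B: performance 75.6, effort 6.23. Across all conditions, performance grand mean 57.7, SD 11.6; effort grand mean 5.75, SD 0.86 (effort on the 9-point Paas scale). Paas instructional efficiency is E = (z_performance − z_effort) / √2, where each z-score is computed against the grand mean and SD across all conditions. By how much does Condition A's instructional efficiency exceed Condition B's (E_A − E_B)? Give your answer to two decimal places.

Condition A: z_P = (45.6 − 57.7)/11.6 = -1.0431; z_E = (4.88 − 5.75)/0.86 = -1.0116; E_A = (-1.0431 − (-1.0116))/√2 = -0.0223.
Condition B: z_P = (75.6 − 57.7)/11.6 = 1.5431; z_E = (6.23 − 5.75)/0.86 = 0.5581; E_B = (1.5431 − 0.5581)/√2 = 0.6965.
E_A − E_B = -0.0223 − 0.6965 = -0.7188 ≈ -0.72.

-0.72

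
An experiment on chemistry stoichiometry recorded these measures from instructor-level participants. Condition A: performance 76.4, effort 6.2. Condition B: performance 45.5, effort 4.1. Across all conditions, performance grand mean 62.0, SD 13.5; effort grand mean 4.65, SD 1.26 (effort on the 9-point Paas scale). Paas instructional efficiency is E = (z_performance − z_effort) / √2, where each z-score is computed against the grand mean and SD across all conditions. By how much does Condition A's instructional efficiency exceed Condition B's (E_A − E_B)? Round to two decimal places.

0.44

Condition A: z_P = (76.4 − 62.0)/13.5 = 1.0667; z_E = (6.2 − 4.65)/1.26 = 1.2302; E_A = (1.0667 − 1.2302)/√2 = -0.1156.
Condition B: z_P = (45.5 − 62.0)/13.5 = -1.2222; z_E = (4.1 − 4.65)/1.26 = -0.4365; E_B = (-1.2222 − (-0.4365))/√2 = -0.5556.
E_A − E_B = -0.1156 − (-0.5556) = 0.4400 ≈ 0.44.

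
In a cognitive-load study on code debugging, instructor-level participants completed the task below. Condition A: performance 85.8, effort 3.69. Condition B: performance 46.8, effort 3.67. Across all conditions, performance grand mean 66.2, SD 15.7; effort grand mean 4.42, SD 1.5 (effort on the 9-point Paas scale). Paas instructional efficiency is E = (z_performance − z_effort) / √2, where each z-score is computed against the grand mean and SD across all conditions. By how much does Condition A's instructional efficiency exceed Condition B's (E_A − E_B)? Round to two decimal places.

Condition A: z_P = (85.8 − 66.2)/15.7 = 1.2484; z_E = (3.69 − 4.42)/1.5 = -0.4867; E_A = (1.2484 − (-0.4867))/√2 = 1.2269.
Condition B: z_P = (46.8 − 66.2)/15.7 = -1.2357; z_E = (3.67 − 4.42)/1.5 = -0.5000; E_B = (-1.2357 − (-0.5000))/√2 = -0.5202.
E_A − E_B = 1.2269 − (-0.5202) = 1.7471 ≈ 1.75.

1.75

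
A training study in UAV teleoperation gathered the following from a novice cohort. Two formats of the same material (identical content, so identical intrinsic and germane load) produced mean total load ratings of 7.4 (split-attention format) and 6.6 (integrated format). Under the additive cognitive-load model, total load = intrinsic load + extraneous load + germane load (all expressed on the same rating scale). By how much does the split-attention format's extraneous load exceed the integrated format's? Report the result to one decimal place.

0.8

Intrinsic and germane load are equal across formats, so the difference in total load equals the difference in extraneous load.
Extraneous-load difference = 7.4 − 6.6 = 0.8.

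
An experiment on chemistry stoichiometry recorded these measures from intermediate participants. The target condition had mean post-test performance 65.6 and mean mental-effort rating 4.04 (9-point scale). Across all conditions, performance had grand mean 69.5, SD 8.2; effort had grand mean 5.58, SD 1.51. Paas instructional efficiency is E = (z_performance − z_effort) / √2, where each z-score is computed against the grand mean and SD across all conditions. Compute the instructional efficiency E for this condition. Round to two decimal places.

z_performance = (65.6 − 69.5) / 8.2 = -3.9000 / 8.2 = -0.4756.
z_effort = (4.04 − 5.58) / 1.51 = -1.5400 / 1.51 = -1.0199.
z_P − z_E = -0.4756 − (-1.0199) = 0.5443.
E = 0.5443 / √2 = 0.5443 / 1.41421 = 0.3849 ≈ 0.38.

0.38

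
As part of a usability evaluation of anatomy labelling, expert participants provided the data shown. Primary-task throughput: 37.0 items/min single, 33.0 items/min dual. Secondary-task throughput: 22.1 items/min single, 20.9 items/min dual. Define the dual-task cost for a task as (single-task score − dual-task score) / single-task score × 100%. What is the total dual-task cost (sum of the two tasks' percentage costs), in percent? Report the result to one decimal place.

Primary cost = (37.0 − 33.0) / 37.0 × 100% = 10.8108%.
Secondary cost = (22.1 − 20.9) / 22.1 × 100% = 5.4299%.
Total = 10.8108% + 5.4299% = 16.2407% ≈ 16.2%.

16.2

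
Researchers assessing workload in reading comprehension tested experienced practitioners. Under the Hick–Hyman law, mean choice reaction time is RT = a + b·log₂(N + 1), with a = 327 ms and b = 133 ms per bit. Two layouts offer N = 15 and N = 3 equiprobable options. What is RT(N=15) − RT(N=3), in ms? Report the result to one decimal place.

266.0

RT(15) = 327 + 133·log₂(16) = 327 + 133·4.0000 = 859.0000 ms.
RT(3) = 327 + 133·log₂(4) = 327 + 133·2.0000 = 593.0000 ms.
Difference = 859.0000 − 593.0000 = 266.0000 ≈ 266.0 ms.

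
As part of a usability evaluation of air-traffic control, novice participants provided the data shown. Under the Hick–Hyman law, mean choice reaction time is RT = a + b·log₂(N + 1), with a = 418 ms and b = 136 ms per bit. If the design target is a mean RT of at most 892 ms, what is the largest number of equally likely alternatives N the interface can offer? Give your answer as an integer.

10

Set 418 + 136·log₂(N + 1) ≤ 892.
log₂(N + 1) ≤ (892 − 418) / 136 = 3.4853.
N + 1 ≤ 2^3.4853 = 11.1990.
N ≤ 10.1990, so the largest integer N is 10.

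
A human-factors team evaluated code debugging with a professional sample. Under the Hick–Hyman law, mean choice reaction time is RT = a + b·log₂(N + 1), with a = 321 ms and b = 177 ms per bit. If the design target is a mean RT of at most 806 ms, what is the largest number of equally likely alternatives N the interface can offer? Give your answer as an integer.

5

Set 321 + 177·log₂(N + 1) ≤ 806.
log₂(N + 1) ≤ (806 − 321) / 177 = 2.7401.
N + 1 ≤ 2^2.7401 = 6.6812.
N ≤ 5.6812, so the largest integer N is 5.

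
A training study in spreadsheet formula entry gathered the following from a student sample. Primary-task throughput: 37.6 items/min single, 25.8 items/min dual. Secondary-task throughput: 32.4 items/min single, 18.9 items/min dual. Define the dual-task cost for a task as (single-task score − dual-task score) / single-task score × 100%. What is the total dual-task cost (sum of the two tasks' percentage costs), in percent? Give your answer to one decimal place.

73.0

Primary cost = (37.6 − 25.8) / 37.6 × 100% = 31.3830%.
Secondary cost = (32.4 − 18.9) / 32.4 × 100% = 41.6667%.
Total = 31.3830% + 41.6667% = 73.0497% ≈ 73.0%.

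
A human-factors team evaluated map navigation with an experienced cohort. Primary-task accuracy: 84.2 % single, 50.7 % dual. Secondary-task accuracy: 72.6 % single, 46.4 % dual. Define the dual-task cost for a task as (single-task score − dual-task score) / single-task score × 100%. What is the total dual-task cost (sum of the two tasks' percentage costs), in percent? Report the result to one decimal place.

Primary cost = (84.2 − 50.7) / 84.2 × 100% = 39.7862%.
Secondary cost = (72.6 − 46.4) / 72.6 × 100% = 36.0882%.
Total = 39.7862% + 36.0882% = 75.8744% ≈ 75.9%.

75.9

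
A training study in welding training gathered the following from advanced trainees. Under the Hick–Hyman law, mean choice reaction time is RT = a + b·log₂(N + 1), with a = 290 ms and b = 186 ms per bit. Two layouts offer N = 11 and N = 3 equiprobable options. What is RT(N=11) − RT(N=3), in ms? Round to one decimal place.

RT(11) = 290 + 186·log₂(12) = 290 + 186·3.5850 = 956.8100 ms.
RT(3) = 290 + 186·log₂(4) = 290 + 186·2.0000 = 662.0000 ms.
Difference = 956.8100 − 662.0000 = 294.8100 ≈ 294.8 ms.

294.8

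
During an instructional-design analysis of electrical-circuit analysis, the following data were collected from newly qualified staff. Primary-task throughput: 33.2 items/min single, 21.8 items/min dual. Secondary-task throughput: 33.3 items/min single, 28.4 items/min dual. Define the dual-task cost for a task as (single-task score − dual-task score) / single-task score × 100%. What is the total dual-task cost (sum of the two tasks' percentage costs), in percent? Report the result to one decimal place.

49.1

Primary cost = (33.2 − 21.8) / 33.2 × 100% = 34.3373%.
Secondary cost = (33.3 − 28.4) / 33.3 × 100% = 14.7147%.
Total = 34.3373% + 14.7147% = 49.0520% ≈ 49.1%.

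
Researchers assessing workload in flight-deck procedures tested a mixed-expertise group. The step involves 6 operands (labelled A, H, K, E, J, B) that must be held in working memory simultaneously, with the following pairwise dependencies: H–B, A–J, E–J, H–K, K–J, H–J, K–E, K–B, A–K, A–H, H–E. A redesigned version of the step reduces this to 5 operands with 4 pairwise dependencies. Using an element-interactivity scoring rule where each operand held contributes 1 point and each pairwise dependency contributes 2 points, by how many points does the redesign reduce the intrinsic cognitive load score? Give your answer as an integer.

Original: 6 × 1 + 11 × 2 = 6 + 22 = 28.
Redesigned: 5 × 1 + 4 × 2 = 5 + 8 = 13.
Reduction = 28 − 13 = 15.

15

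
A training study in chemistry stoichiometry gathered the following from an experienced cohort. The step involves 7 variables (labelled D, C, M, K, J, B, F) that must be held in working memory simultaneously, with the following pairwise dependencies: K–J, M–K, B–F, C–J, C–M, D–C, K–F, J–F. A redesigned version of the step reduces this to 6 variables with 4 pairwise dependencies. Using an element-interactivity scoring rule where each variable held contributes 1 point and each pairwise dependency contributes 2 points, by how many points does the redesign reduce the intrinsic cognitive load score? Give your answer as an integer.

9

Original: 7 × 1 + 8 × 2 = 7 + 16 = 23.
Redesigned: 6 × 1 + 4 × 2 = 6 + 8 = 14.
Reduction = 23 − 14 = 9.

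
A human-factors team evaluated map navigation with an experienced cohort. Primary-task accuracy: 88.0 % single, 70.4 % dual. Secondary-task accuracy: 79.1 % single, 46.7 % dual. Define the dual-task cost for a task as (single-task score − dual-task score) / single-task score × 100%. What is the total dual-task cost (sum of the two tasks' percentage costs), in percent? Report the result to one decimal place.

61.0

Primary cost = (88.0 − 70.4) / 88.0 × 100% = 20.0000%.
Secondary cost = (79.1 − 46.7) / 79.1 × 100% = 40.9608%.
Total = 20.0000% + 40.9608% = 60.9608% ≈ 61.0%.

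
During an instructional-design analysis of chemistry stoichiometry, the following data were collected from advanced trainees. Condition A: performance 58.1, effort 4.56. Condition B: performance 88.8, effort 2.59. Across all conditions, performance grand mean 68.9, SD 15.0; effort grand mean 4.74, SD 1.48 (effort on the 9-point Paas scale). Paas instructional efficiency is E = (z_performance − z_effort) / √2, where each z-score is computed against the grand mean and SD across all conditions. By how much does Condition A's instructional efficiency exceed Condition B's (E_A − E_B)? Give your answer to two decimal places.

-2.39

Condition A: z_P = (58.1 − 68.9)/15.0 = -0.7200; z_E = (4.56 − 4.74)/1.48 = -0.1216; E_A = (-0.7200 − (-0.1216))/√2 = -0.4231.
Condition B: z_P = (88.8 − 68.9)/15.0 = 1.3267; z_E = (2.59 − 4.74)/1.48 = -1.4527; E_B = (1.3267 − (-1.4527))/√2 = 1.9653.
E_A − E_B = -0.4231 − 1.9653 = -2.3884 ≈ -2.39.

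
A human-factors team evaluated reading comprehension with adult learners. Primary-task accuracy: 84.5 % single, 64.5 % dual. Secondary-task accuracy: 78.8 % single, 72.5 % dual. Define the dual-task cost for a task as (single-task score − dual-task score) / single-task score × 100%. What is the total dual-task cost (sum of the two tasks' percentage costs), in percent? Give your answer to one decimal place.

Primary cost = (84.5 − 64.5) / 84.5 × 100% = 23.6686%.
Secondary cost = (78.8 − 72.5) / 78.8 × 100% = 7.9949%.
Total = 23.6686% + 7.9949% = 31.6635% ≈ 31.7%.

31.7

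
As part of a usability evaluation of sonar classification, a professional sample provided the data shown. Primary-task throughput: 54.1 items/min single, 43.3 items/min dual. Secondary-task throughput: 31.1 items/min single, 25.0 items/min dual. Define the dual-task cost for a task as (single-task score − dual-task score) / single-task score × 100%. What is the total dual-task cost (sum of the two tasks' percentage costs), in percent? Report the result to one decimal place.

Primary cost = (54.1 − 43.3) / 54.1 × 100% = 19.9630%.
Secondary cost = (31.1 − 25.0) / 31.1 × 100% = 19.6141%.
Total = 19.9630% + 19.6141% = 39.5771% ≈ 39.6%.

39.6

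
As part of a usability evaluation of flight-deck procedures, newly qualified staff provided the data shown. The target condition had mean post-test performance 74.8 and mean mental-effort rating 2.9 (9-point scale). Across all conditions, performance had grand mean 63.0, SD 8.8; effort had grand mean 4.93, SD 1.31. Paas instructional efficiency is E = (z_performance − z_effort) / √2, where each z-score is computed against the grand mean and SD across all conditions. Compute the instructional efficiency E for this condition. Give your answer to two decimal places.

z_performance = (74.8 − 63.0) / 8.8 = 11.8000 / 8.8 = 1.3409.
z_effort = (2.9 − 4.93) / 1.31 = -2.0300 / 1.31 = -1.5496.
z_P − z_E = 1.3409 − (-1.5496) = 2.8905.
E = 2.8905 / √2 = 2.8905 / 1.41421 = 2.0439 ≈ 2.04.

2.04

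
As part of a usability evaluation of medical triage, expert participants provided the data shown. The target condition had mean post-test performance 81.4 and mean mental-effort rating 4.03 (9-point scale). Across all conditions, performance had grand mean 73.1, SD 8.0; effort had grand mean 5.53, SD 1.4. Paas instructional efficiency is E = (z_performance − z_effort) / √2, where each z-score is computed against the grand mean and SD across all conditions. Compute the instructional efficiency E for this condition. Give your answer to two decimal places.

z_performance = (81.4 − 73.1) / 8.0 = 8.3000 / 8.0 = 1.0375.
z_effort = (4.03 − 5.53) / 1.4 = -1.5000 / 1.4 = -1.0714.
z_P − z_E = 1.0375 − (-1.0714) = 2.1089.
E = 2.1089 / √2 = 2.1089 / 1.41421 = 1.4912 ≈ 1.49.

1.49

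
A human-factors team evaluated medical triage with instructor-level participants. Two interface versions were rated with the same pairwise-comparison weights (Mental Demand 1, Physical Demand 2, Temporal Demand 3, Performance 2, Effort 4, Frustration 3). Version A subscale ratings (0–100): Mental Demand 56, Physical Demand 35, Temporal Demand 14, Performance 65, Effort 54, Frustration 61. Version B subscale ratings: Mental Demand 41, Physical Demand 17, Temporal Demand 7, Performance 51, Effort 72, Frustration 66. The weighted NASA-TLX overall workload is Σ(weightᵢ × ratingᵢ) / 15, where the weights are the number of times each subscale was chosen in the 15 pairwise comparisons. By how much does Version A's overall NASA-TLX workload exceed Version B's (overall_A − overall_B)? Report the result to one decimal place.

0.9

Version A weighted sum = 1·56 + 2·35 + 3·14 + 2·65 + 4·54 + 3·61 = 56 + 70 + 42 + 130 + 216 + 183 = 697; overall_A = 697/15 = 46.4667.
Version B weighted sum = 1·41 + 2·17 + 3·7 + 2·51 + 4·72 + 3·66 = 41 + 34 + 21 + 102 + 288 + 198 = 684; overall_B = 684/15 = 45.6000.
Difference = 46.4667 − 45.6000 = 0.8667 ≈ 0.9.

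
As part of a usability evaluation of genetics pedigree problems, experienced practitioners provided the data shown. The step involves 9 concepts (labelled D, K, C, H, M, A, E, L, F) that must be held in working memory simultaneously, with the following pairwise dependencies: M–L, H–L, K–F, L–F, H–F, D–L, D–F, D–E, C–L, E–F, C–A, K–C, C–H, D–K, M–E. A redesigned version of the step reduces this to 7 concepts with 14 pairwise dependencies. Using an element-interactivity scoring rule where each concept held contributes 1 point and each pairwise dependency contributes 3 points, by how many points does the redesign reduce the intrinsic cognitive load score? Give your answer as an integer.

5

Original: 9 × 1 + 15 × 3 = 9 + 45 = 54.
Redesigned: 7 × 1 + 14 × 3 = 7 + 42 = 49.
Reduction = 54 − 49 = 5.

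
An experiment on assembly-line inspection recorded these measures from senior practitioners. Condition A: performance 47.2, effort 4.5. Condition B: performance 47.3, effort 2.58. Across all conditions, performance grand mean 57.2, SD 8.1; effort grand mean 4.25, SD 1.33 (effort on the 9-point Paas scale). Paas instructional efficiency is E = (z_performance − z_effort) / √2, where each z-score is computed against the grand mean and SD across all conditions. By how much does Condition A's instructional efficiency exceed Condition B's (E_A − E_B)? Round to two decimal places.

Condition A: z_P = (47.2 − 57.2)/8.1 = -1.2346; z_E = (4.5 − 4.25)/1.33 = 0.1880; E_A = (-1.2346 − 0.1880)/√2 = -1.0059.
Condition B: z_P = (47.3 − 57.2)/8.1 = -1.2222; z_E = (2.58 − 4.25)/1.33 = -1.2556; E_B = (-1.2222 − (-1.2556))/√2 = 0.0236.
E_A − E_B = -1.0059 − 0.0236 = -1.0295 ≈ -1.03.

-1.03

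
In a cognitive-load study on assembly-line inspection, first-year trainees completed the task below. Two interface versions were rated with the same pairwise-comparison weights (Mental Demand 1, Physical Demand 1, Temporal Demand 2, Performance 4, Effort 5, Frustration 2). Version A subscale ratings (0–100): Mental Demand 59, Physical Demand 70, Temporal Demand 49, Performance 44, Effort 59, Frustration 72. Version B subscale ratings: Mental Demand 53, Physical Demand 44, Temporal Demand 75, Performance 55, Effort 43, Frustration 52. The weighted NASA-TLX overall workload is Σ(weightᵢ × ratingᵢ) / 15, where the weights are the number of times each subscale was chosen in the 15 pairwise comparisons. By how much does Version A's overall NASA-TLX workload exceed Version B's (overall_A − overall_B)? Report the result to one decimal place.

Version A weighted sum = 1·59 + 1·70 + 2·49 + 4·44 + 5·59 + 2·72 = 59 + 70 + 98 + 176 + 295 + 144 = 842; overall_A = 842/15 = 56.1333.
Version B weighted sum = 1·53 + 1·44 + 2·75 + 4·55 + 5·43 + 2·52 = 53 + 44 + 150 + 220 + 215 + 104 = 786; overall_B = 786/15 = 52.4000.
Difference = 56.1333 − 52.4000 = 3.7333 ≈ 3.7.

3.7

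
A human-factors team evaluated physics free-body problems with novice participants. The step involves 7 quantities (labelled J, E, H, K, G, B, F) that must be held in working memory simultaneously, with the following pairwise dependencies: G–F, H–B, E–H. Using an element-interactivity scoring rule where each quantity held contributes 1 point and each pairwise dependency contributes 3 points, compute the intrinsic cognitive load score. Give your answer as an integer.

16

Count of quantities held simultaneously: 7.
Count of pairwise dependencies listed: 3.
Element contribution: 7 × 1 = 7.
Interaction contribution: 3 × 3 = 9.
Intrinsic load = 7 + 9 = 16.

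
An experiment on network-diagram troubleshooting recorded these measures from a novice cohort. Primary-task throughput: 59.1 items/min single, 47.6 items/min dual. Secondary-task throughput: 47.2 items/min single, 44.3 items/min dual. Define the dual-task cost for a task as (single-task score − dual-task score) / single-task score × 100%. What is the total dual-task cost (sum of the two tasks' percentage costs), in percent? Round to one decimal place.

Primary cost = (59.1 − 47.6) / 59.1 × 100% = 19.4585%.
Secondary cost = (47.2 − 44.3) / 47.2 × 100% = 6.1441%.
Total = 19.4585% + 6.1441% = 25.6026% ≈ 25.6%.

25.6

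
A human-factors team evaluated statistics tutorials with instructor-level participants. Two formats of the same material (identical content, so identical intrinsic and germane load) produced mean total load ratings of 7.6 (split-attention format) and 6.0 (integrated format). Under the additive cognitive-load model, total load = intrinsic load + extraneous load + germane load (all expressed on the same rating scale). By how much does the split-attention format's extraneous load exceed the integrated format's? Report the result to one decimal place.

Intrinsic and germane load are equal across formats, so the difference in total load equals the difference in extraneous load.
Extraneous-load difference = 7.6 − 6.0 = 1.6.

1.6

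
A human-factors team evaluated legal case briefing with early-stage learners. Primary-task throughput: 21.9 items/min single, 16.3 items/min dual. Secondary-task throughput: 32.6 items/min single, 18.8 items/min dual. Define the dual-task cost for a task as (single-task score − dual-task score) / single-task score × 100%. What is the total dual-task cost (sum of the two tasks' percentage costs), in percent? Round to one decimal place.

67.9

Primary cost = (21.9 − 16.3) / 21.9 × 100% = 25.5708%.
Secondary cost = (32.6 − 18.8) / 32.6 × 100% = 42.3313%.
Total = 25.5708% + 42.3313% = 67.9021% ≈ 67.9%.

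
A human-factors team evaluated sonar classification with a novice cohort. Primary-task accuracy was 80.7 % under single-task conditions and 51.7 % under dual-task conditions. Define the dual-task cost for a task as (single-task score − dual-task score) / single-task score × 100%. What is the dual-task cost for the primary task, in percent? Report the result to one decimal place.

Cost = (80.7 − 51.7) / 80.7 × 100%
     = 29.0000 / 80.7 × 100% = 35.9356%.
≈ 35.9%.

35.9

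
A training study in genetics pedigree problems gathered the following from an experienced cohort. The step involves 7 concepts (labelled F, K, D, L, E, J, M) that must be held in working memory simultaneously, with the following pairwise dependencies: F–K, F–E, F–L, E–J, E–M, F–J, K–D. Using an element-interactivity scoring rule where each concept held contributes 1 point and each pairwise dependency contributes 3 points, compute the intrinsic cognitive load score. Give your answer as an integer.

28

Count of concepts held simultaneously: 7.
Count of pairwise dependencies listed: 7.
Element contribution: 7 × 1 = 7.
Interaction contribution: 7 × 3 = 21.
Intrinsic load = 7 + 21 = 28.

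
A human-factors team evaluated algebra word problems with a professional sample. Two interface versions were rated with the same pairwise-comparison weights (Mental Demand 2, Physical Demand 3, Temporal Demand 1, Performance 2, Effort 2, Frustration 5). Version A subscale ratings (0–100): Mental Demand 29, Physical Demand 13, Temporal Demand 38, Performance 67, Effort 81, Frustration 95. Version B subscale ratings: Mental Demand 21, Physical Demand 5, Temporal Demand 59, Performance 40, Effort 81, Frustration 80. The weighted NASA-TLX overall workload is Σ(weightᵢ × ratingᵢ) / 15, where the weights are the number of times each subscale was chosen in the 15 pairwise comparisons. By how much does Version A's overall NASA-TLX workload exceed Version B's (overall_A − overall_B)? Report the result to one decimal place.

Version A weighted sum = 2·29 + 3·13 + 1·38 + 2·67 + 2·81 + 5·95 = 58 + 39 + 38 + 134 + 162 + 475 = 906; overall_A = 906/15 = 60.4000.
Version B weighted sum = 2·21 + 3·5 + 1·59 + 2·40 + 2·81 + 5·80 = 42 + 15 + 59 + 80 + 162 + 400 = 758; overall_B = 758/15 = 50.5333.
Difference = 60.4000 − 50.5333 = 9.8667 ≈ 9.9.

9.9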